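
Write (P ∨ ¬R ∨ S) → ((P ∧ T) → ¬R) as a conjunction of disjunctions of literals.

(P ∨ ¬R ∨ S) → ((P ∧ T) → ¬R)
= ¬(P ∨ ¬R ∨ S) ∨ ((P ∧ T) → ¬R)
= ¬(P ∨ ¬R ∨ S) ∨ ¬(P ∧ T) ∨ ¬R
= (¬P ∧ ¬¬R ∧ ¬S) ∨ ¬(P ∧ T) ∨ ¬R
= (¬P ∧ R ∧ ¬S) ∨ ¬(P ∧ T) ∨ ¬R
= (¬P ∧ R ∧ ¬S) ∨ ¬P ∨ ¬T ∨ ¬R
= (¬P ∨ ¬P ∨ ¬T ∨ ¬R) ∧ (R ∨ ¬P ∨ ¬T ∨ ¬R) ∧ (¬S ∨ ¬P ∨ ¬T ∨ ¬R)
= ¬P ∨ ¬T ∨ ¬R

¬P ∨ ¬T ∨ ¬R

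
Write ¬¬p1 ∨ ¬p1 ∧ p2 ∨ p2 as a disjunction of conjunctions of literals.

¬¬p1 ∨ ¬p1 ∧ p2 ∨ p2
≡ p1 ∨ ¬p1 ∧ p2 ∨ p2   [double negation]
≡ p1 ∨ p2   [simplify]

p1 ∨ p2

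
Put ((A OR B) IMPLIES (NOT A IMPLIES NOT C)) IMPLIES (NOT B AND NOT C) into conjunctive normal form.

(A OR B OR NOT C) AND (NOT A OR NOT B) AND (NOT A OR NOT C) AND (C OR NOT B)

((A OR B) IMPLIES (NOT A IMPLIES NOT C)) IMPLIES (NOT B AND NOT C)
≡ NOT ((A OR B) IMPLIES (NOT A IMPLIES NOT C)) OR (NOT B AND NOT C)   (eliminate IMPLIES)
≡ NOT (NOT (A OR B) OR (NOT A IMPLIES NOT C)) OR (NOT B AND NOT C)   (eliminate IMPLIES)
≡ NOT (NOT (A OR B) OR NOT NOT A OR NOT C) OR (NOT B AND NOT C)   (eliminate IMPLIES)
≡ (NOT NOT (A OR B) AND NOT NOT NOT A AND NOT NOT C) OR (NOT B AND NOT C)   (De Morgan)
≡ ((A OR B) AND NOT NOT NOT A AND NOT NOT C) OR (NOT B AND NOT C)   (double negation)
≡ ((A OR B) AND NOT A AND NOT NOT C) OR (NOT B AND NOT C)   (double negation)
≡ ((A OR B) AND NOT A AND C) OR (NOT B AND NOT C)   (double negation)
≡ (A OR B OR NOT B) AND (A OR B OR NOT C) AND (NOT A OR NOT B) AND (NOT A OR NOT C) AND (C OR NOT B) AND (C OR NOT C)   (distribute OR over AND)
≡ (A OR B OR NOT C) AND (NOT A OR NOT B) AND (NOT A OR NOT C) AND (C OR NOT B)   (simplify)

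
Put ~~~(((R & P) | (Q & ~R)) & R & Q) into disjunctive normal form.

(~P & R) | ~R | ~Q

~~~(((R & P) | (Q & ~R)) & R & Q)
≡ ~(((R & P) | (Q & ~R)) & R & Q)   [double negation]
≡ ~((R & P) | (Q & ~R)) | ~R | ~Q   [De Morgan]
≡ (~(R & P) & ~(Q & ~R)) | ~R | ~Q   [De Morgan]
≡ ((~R | ~P) & ~(Q & ~R)) | ~R | ~Q   [De Morgan]
≡ ((~R | ~P) & (~Q | ~~R)) | ~R | ~Q   [De Morgan]
≡ ((~R | ~P) & (~Q | R)) | ~R | ~Q   [double negation]
≡ (~R & ~Q) | (~R & R) | (~P & ~Q) | (~P & R) | ~R | ~Q   [distribute & over |]
≡ (~P & R) | ~R | ~Q   [simplify]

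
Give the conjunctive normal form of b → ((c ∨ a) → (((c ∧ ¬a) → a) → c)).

¬b ∨ ¬a ∨ c

b → ((c ∨ a) → (((c ∧ ¬a) → a) → c))
≡ ¬b ∨ ((c ∨ a) → (((c ∧ ¬a) → a) → c))   — eliminate →
≡ ¬b ∨ ¬(c ∨ a) ∨ (((c ∧ ¬a) → a) → c)   — eliminate →
≡ ¬b ∨ ¬(c ∨ a) ∨ ¬((c ∧ ¬a) → a) ∨ c   — eliminate →
≡ ¬b ∨ ¬(c ∨ a) ∨ ¬(¬(c ∧ ¬a) ∨ a) ∨ c   — eliminate →
≡ ¬b ∨ (¬c ∧ ¬a) ∨ ¬(¬(c ∧ ¬a) ∨ a) ∨ c   — De Morgan
≡ ¬b ∨ (¬c ∧ ¬a) ∨ (¬¬(c ∧ ¬a) ∧ ¬a) ∨ c   — De Morgan
≡ ¬b ∨ (¬c ∧ ¬a) ∨ (c ∧ ¬a ∧ ¬a) ∨ c   — double negation
≡ (¬b ∨ ¬c ∨ c ∨ c) ∧ (¬b ∨ ¬c ∨ ¬a ∨ c) ∧ (¬b ∨ ¬c ∨ ¬a ∨ c) ∧ (¬b ∨ ¬a ∨ c ∨ c) ∧ (¬b ∨ ¬a ∨ ¬a ∨ c) ∧ (¬b ∨ ¬a ∨ ¬a ∨ c)   — distribute ∨ over ∧
≡ ¬b ∨ ¬a ∨ c   — simplify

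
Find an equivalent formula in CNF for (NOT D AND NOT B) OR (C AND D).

(NOT D AND NOT B) OR (C AND D)
≡ (NOT D OR C) AND (NOT D OR D) AND (NOT B OR C) AND (NOT B OR D)
≡ (NOT D OR C) AND (NOT B OR C) AND (NOT B OR D)

(NOT D OR C) AND (NOT B OR C) AND (NOT B OR D)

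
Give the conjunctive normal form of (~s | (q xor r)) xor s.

(~s | (q xor r)) xor s
≡ (~s | (q xor r) | s) & ~((~s | (q xor r)) & s)   [expand xor]
≡ (~s | ((q | r) & ~(q & r)) | s) & ~((~s | (q xor r)) & s)   [expand xor]
≡ (~s | ((q | r) & ~(q & r)) | s) & ~((~s | ((q | r) & ~(q & r))) & s)   [expand xor]
≡ (~s | ((q | r) & (~q | ~r)) | s) & ~((~s | ((q | r) & ~(q & r))) & s)   [De Morgan]
≡ (~s | ((q | r) & (~q | ~r)) | s) & (~(~s | ((q | r) & ~(q & r))) | ~s)   [De Morgan]
≡ (~s | ((q | r) & (~q | ~r)) | s) & ((~~s & ~((q | r) & ~(q & r))) | ~s)   [De Morgan]
≡ (~s | ((q | r) & (~q | ~r)) | s) & ((s & ~((q | r) & ~(q & r))) | ~s)   [double negation]
≡ (~s | ((q | r) & (~q | ~r)) | s) & ((s & (~(q | r) | ~~(q & r))) | ~s)   [De Morgan]
≡ (~s | ((q | r) & (~q | ~r)) | s) & ((s & ((~q & ~r) | ~~(q & r))) | ~s)   [De Morgan]
≡ (~s | ((q | r) & (~q | ~r)) | s) & ((s & ((~q & ~r) | (q & r))) | ~s)   [double negation]
≡ (~s | q | r | s) & (~s | ~q | ~r | s) & (s | ~s) & (~q | q | ~s) & (~q | r | ~s) & (~r | q | ~s) & (~r | r | ~s)   [distribute | over &]
≡ (~q | r | ~s) & (~r | q | ~s)   [simplify]

(~q | r | ~s) & (~r | q | ~s)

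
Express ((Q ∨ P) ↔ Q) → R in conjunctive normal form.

((Q ∨ P) ↔ Q) → R
= ¬((Q ∨ P) ↔ Q) ∨ R   [eliminate →]
= ¬(((Q ∨ P) → Q) ∧ (Q → (Q ∨ P))) ∨ R   [eliminate ↔]
= ¬((¬(Q ∨ P) ∨ Q) ∧ (Q → (Q ∨ P))) ∨ R   [eliminate →]
= ¬((¬(Q ∨ P) ∨ Q) ∧ (¬Q ∨ Q ∨ P)) ∨ R   [eliminate →]
= ¬(¬(Q ∨ P) ∨ Q) ∨ ¬(¬Q ∨ Q ∨ P) ∨ R   [De Morgan]
= (¬¬(Q ∨ P) ∧ ¬Q) ∨ ¬(¬Q ∨ Q ∨ P) ∨ R   [De Morgan]
= ((Q ∨ P) ∧ ¬Q) ∨ ¬(¬Q ∨ Q ∨ P) ∨ R   [double negation]
= ((Q ∨ P) ∧ ¬Q) ∨ (¬¬Q ∧ ¬Q ∧ ¬P) ∨ R   [De Morgan]
= ((Q ∨ P) ∧ ¬Q) ∨ (Q ∧ ¬Q ∧ ¬P) ∨ R   [double negation]
= (Q ∨ P ∨ Q ∨ R) ∧ (Q ∨ P ∨ ¬Q ∨ R) ∧ (Q ∨ P ∨ ¬P ∨ R) ∧ (¬Q ∨ Q ∨ R) ∧ (¬Q ∨ ¬Q ∨ R) ∧ (¬Q ∨ ¬P ∨ R)   [distribute ∨ over ∧]
= (Q ∨ P ∨ R) ∧ (¬Q ∨ R)   [simplify]

(Q ∨ P ∨ R) ∧ (¬Q ∨ R)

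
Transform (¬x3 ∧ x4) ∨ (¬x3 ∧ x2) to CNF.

(¬x3 ∧ x4) ∨ (¬x3 ∧ x2)
= (¬x3 ∨ ¬x3) ∧ (¬x3 ∨ x2) ∧ (x4 ∨ ¬x3) ∧ (x4 ∨ x2)   — distribute ∨ over ∧
= ¬x3 ∧ (x4 ∨ x2)   — simplify

¬x3 ∧ (x4 ∨ x2)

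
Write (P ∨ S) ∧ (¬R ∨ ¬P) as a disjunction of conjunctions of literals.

(P ∨ S) ∧ (¬R ∨ ¬P)
≡ P ∧ ¬R ∨ P ∧ ¬P ∨ S ∧ ¬R ∨ S ∧ ¬P   [distribute ∧ over ∨]
≡ P ∧ ¬R ∨ S ∧ ¬R ∨ S ∧ ¬P   [simplify]

P ∧ ¬R ∨ S ∧ ¬R ∨ S ∧ ¬P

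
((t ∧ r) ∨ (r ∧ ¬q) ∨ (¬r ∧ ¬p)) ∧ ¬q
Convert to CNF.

(r ∨ ¬p) ∧ ¬q

((t ∧ r) ∨ (r ∧ ¬q) ∨ (¬r ∧ ¬p)) ∧ ¬q
⇔ (t ∨ r ∨ ¬r) ∧ (t ∨ r ∨ ¬p) ∧ (t ∨ ¬q ∨ ¬r) ∧ (t ∨ ¬q ∨ ¬p) ∧ (r ∨ r ∨ ¬r) ∧ (r ∨ r ∨ ¬p) ∧ (r ∨ ¬q ∨ ¬r) ∧ (r ∨ ¬q ∨ ¬p) ∧ ¬q   [distribute ∨ over ∧]
⇔ (r ∨ ¬p) ∧ ¬q   [simplify]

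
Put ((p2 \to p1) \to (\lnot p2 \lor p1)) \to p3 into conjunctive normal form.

(\lnot p2 \lor p1 \lor p3) \land (p2 \lor p3) \land (\lnot p1 \lor p3)

((p2 \to p1) \to (\lnot p2 \lor p1)) \to p3
≡ \lnot ((p2 \to p1) \to (\lnot p2 \lor p1)) \lor p3   — eliminate \to
≡ \lnot (\lnot (p2 \to p1) \lor \lnot p2 \lor p1) \lor p3   — eliminate \to
≡ \lnot (\lnot (\lnot p2 \lor p1) \lor \lnot p2 \lor p1) \lor p3   — eliminate \to
≡ (\lnot \lnot (\lnot p2 \lor p1) \land \lnot \lnot p2 \land \lnot p1) \lor p3   — De Morgan
≡ ((\lnot p2 \lor p1) \land \lnot \lnot p2 \land \lnot p1) \lor p3   — double negation
≡ ((\lnot p2 \lor p1) \land p2 \land \lnot p1) \lor p3   — double negation
≡ (\lnot p2 \lor p1 \lor p3) \land (p2 \lor p3) \land (\lnot p1 \lor p3)   — distribute \lor over \land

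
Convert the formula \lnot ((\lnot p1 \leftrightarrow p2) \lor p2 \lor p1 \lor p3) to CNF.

\lnot p2 \land \lnot p1 \land \lnot p3

\lnot ((\lnot p1 \leftrightarrow p2) \lor p2 \lor p1 \lor p3)
≡ \lnot (((\lnot p1 \to p2) \land (p2 \to \lnot p1)) \lor p2 \lor p1 \lor p3)   [eliminate \leftrightarrow]
≡ \lnot (((\lnot \lnot p1 \lor p2) \land (p2 \to \lnot p1)) \lor p2 \lor p1 \lor p3)   [eliminate \to]
≡ \lnot (((\lnot \lnot p1 \lor p2) \land (\lnot p2 \lor \lnot p1)) \lor p2 \lor p1 \lor p3)   [eliminate \to]
≡ \lnot ((\lnot \lnot p1 \lor p2) \land (\lnot p2 \lor \lnot p1)) \land \lnot p2 \land \lnot p1 \land \lnot p3   [De Morgan]
≡ (\lnot (\lnot \lnot p1 \lor p2) \lor \lnot (\lnot p2 \lor \lnot p1)) \land \lnot p2 \land \lnot p1 \land \lnot p3   [De Morgan]
≡ ((\lnot \lnot \lnot p1 \land \lnot p2) \lor \lnot (\lnot p2 \lor \lnot p1)) \land \lnot p2 \land \lnot p1 \land \lnot p3   [De Morgan]
≡ ((\lnot p1 \land \lnot p2) \lor \lnot (\lnot p2 \lor \lnot p1)) \land \lnot p2 \land \lnot p1 \land \lnot p3   [double negation]
≡ ((\lnot p1 \land \lnot p2) \lor (\lnot \lnot p2 \land \lnot \lnot p1)) \land \lnot p2 \land \lnot p1 \land \lnot p3   [De Morgan]
≡ ((\lnot p1 \land \lnot p2) \lor (p2 \land \lnot \lnot p1)) \land \lnot p2 \land \lnot p1 \land \lnot p3   [double negation]
≡ ((\lnot p1 \land \lnot p2) \lor (p2 \land p1)) \land \lnot p2 \land \lnot p1 \land \lnot p3   [double negation]
≡ (\lnot p1 \lor p2) \land (\lnot p1 \lor p1) \land (\lnot p2 \lor p2) \land (\lnot p2 \lor p1) \land \lnot p2 \land \lnot p1 \land \lnot p3   [distribute \lor over \land]
≡ \lnot p2 \land \lnot p1 \land \lnot p3   [simplify]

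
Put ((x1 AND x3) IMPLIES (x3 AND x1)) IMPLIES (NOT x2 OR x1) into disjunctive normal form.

NOT x2 OR x1

((x1 AND x3) IMPLIES (x3 AND x1)) IMPLIES (NOT x2 OR x1)
≡ NOT ((x1 AND x3) IMPLIES (x3 AND x1)) OR NOT x2 OR x1   [eliminate IMPLIES]
≡ NOT (NOT (x1 AND x3) OR (x3 AND x1)) OR NOT x2 OR x1   [eliminate IMPLIES]
≡ (NOT NOT (x1 AND x3) AND NOT (x3 AND x1)) OR NOT x2 OR x1   [De Morgan]
≡ (x1 AND x3 AND NOT (x3 AND x1)) OR NOT x2 OR x1   [double negation]
≡ (x1 AND x3 AND (NOT x3 OR NOT x1)) OR NOT x2 OR x1   [De Morgan]
≡ (x1 AND x3 AND NOT x3) OR (x1 AND x3 AND NOT x1) OR NOT x2 OR x1   [distribute AND over OR]
≡ NOT x2 OR x1   [simplify]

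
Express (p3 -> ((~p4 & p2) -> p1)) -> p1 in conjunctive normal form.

(p3 | p1) & (~p4 | p1) & (p2 | p1)

(p3 -> ((~p4 & p2) -> p1)) -> p1
⇔ ~(p3 -> ((~p4 & p2) -> p1)) | p1   [eliminate ->]
⇔ ~(~p3 | ((~p4 & p2) -> p1)) | p1   [eliminate ->]
⇔ ~(~p3 | ~(~p4 & p2) | p1) | p1   [eliminate ->]
⇔ (~~p3 & ~~(~p4 & p2) & ~p1) | p1   [De Morgan]
⇔ (p3 & ~~(~p4 & p2) & ~p1) | p1   [double negation]
⇔ (p3 & ~p4 & p2 & ~p1) | p1   [double negation]
⇔ (p3 | p1) & (~p4 | p1) & (p2 | p1) & (~p1 | p1)   [distribute | over &]
⇔ (p3 | p1) & (~p4 | p1) & (p2 | p1)   [simplify]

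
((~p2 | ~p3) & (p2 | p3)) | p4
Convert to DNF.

(~p2 & p3) | (~p3 & p2) | p4

((~p2 | ~p3) & (p2 | p3)) | p4
⇔ (~p2 & p2) | (~p2 & p3) | (~p3 & p2) | (~p3 & p3) | p4   [distribute & over |]
⇔ (~p2 & p3) | (~p3 & p2) | p4   [simplify]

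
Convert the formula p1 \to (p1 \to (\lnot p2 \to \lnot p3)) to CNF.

\lnot p1 \lor p2 \lor \lnot p3

p1 \to (p1 \to (\lnot p2 \to \lnot p3))
= \lnot p1 \lor (p1 \to (\lnot p2 \to \lnot p3))
= \lnot p1 \lor \lnot p1 \lor (\lnot p2 \to \lnot p3)
= \lnot p1 \lor \lnot p1 \lor \lnot \lnot p2 \lor \lnot p3
= \lnot p1 \lor \lnot p1 \lor p2 \lor \lnot p3
= \lnot p1 \lor p2 \lor \lnot p3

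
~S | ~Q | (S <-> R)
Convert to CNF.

~S | ~Q | (S <-> R)
≡ ~S | ~Q | ((S -> R) & (R -> S))   (eliminate <->)
≡ ~S | ~Q | ((~S | R) & (R -> S))   (eliminate ->)
≡ ~S | ~Q | ((~S | R) & (~R | S))   (eliminate ->)
≡ (~S | ~Q | ~S | R) & (~S | ~Q | ~R | S)   (distribute | over &)
≡ ~S | ~Q | R   (simplify)

~S | ~Q | R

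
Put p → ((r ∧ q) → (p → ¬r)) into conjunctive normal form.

p → ((r ∧ q) → (p → ¬r))
= ¬p ∨ ((r ∧ q) → (p → ¬r))   — eliminate →
= ¬p ∨ ¬(r ∧ q) ∨ (p → ¬r)   — eliminate →
= ¬p ∨ ¬(r ∧ q) ∨ ¬p ∨ ¬r   — eliminate →
= ¬p ∨ ¬r ∨ ¬q ∨ ¬p ∨ ¬r   — De Morgan
= ¬p ∨ ¬r ∨ ¬q   — simplify

¬p ∨ ¬r ∨ ¬q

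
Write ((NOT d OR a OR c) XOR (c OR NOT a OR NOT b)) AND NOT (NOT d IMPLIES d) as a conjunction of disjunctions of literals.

(d OR a) AND (d OR b) AND (NOT a OR b) AND NOT c AND NOT d

((NOT d OR a OR c) XOR (c OR NOT a OR NOT b)) AND NOT (NOT d IMPLIES d)
= (NOT d OR a OR c OR c OR NOT a OR NOT b) AND NOT ((NOT d OR a OR c) AND (c OR NOT a OR NOT b)) AND NOT (NOT d IMPLIES d)
= (NOT d OR a OR c OR c OR NOT a OR NOT b) AND NOT ((NOT d OR a OR c) AND (c OR NOT a OR NOT b)) AND NOT (NOT NOT d OR d)
= (NOT d OR a OR c OR c OR NOT a OR NOT b) AND (NOT (NOT d OR a OR c) OR NOT (c OR NOT a OR NOT b)) AND NOT (NOT NOT d OR d)
= (NOT d OR a OR c OR c OR NOT a OR NOT b) AND ((NOT NOT d AND NOT a AND NOT c) OR NOT (c OR NOT a OR NOT b)) AND NOT (NOT NOT d OR d)
= (NOT d OR a OR c OR c OR NOT a OR NOT b) AND ((d AND NOT a AND NOT c) OR NOT (c OR NOT a OR NOT b)) AND NOT (NOT NOT d OR d)
= (NOT d OR a OR c OR c OR NOT a OR NOT b) AND ((d AND NOT a AND NOT c) OR (NOT c AND NOT NOT a AND NOT NOT b)) AND NOT (NOT NOT d OR d)
= (NOT d OR a OR c OR c OR NOT a OR NOT b) AND ((d AND NOT a AND NOT c) OR (NOT c AND a AND NOT NOT b)) AND NOT (NOT NOT d OR d)
= (NOT d OR a OR c OR c OR NOT a OR NOT b) AND ((d AND NOT a AND NOT c) OR (NOT c AND a AND b)) AND NOT (NOT NOT d OR d)
= (NOT d OR a OR c OR c OR NOT a OR NOT b) AND ((d AND NOT a AND NOT c) OR (NOT c AND a AND b)) AND NOT NOT NOT d AND NOT d
= (NOT d OR a OR c OR c OR NOT a OR NOT b) AND ((d AND NOT a AND NOT c) OR (NOT c AND a AND b)) AND NOT d AND NOT d
= (NOT d OR a OR c OR c OR NOT a OR NOT b) AND (d OR NOT c) AND (d OR a) AND (d OR b) AND (NOT a OR NOT c) AND (NOT a OR a) AND (NOT a OR b) AND (NOT c OR NOT c) AND (NOT c OR a) AND (NOT c OR b) AND NOT d AND NOT d
= (d OR a) AND (d OR b) AND (NOT a OR b) AND NOT c AND NOT d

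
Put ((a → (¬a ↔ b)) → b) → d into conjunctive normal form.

¬b ∨ d

((a → (¬a ↔ b)) → b) → d
⇔ ¬((a → (¬a ↔ b)) → b) ∨ d
⇔ ¬(¬(a → (¬a ↔ b)) ∨ b) ∨ d
⇔ ¬(¬(¬a ∨ (¬a ↔ b)) ∨ b) ∨ d
⇔ ¬(¬(¬a ∨ ((¬a → b) ∧ (b → ¬a))) ∨ b) ∨ d
⇔ ¬(¬(¬a ∨ ((¬¬a ∨ b) ∧ (b → ¬a))) ∨ b) ∨ d
⇔ ¬(¬(¬a ∨ ((¬¬a ∨ b) ∧ (¬b ∨ ¬a))) ∨ b) ∨ d
⇔ (¬¬(¬a ∨ ((¬¬a ∨ b) ∧ (¬b ∨ ¬a))) ∧ ¬b) ∨ d
⇔ ((¬a ∨ ((¬¬a ∨ b) ∧ (¬b ∨ ¬a))) ∧ ¬b) ∨ d
⇔ ((¬a ∨ ((a ∨ b) ∧ (¬b ∨ ¬a))) ∧ ¬b) ∨ d
⇔ (¬a ∨ a ∨ b ∨ d) ∧ (¬a ∨ ¬b ∨ ¬a ∨ d) ∧ (¬b ∨ d)
⇔ ¬b ∨ d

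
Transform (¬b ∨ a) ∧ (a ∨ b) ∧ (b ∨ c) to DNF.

(a ∧ b) ∨ (a ∧ c)

(¬b ∨ a) ∧ (a ∨ b) ∧ (b ∨ c)
= (¬b ∧ a ∧ b) ∨ (¬b ∧ a ∧ c) ∨ (¬b ∧ b ∧ b) ∨ (¬b ∧ b ∧ c) ∨ (a ∧ a ∧ b) ∨ (a ∧ a ∧ c) ∨ (a ∧ b ∧ b) ∨ (a ∧ b ∧ c)   [distribute ∧ over ∨]
= (a ∧ b) ∨ (a ∧ c)   [simplify]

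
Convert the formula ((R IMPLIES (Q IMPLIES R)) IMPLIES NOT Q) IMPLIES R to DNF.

((R IMPLIES (Q IMPLIES R)) IMPLIES NOT Q) IMPLIES R
≡ NOT ((R IMPLIES (Q IMPLIES R)) IMPLIES NOT Q) OR R   [eliminate IMPLIES]
≡ NOT (NOT (R IMPLIES (Q IMPLIES R)) OR NOT Q) OR R   [eliminate IMPLIES]
≡ NOT (NOT (NOT R OR (Q IMPLIES R)) OR NOT Q) OR R   [eliminate IMPLIES]
≡ NOT (NOT (NOT R OR NOT Q OR R) OR NOT Q) OR R   [eliminate IMPLIES]
≡ (NOT NOT (NOT R OR NOT Q OR R) AND NOT NOT Q) OR R   [De Morgan]
≡ ((NOT R OR NOT Q OR R) AND NOT NOT Q) OR R   [double negation]
≡ ((NOT R OR NOT Q OR R) AND Q) OR R   [double negation]
≡ (NOT R AND Q) OR (NOT Q AND Q) OR (R AND Q) OR R   [distribute AND over OR]
≡ (NOT R AND Q) OR R   [simplify]

(NOT R AND Q) OR R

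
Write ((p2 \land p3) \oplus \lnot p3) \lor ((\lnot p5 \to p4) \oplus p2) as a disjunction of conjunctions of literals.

((p2 \land p3) \oplus \lnot p3) \lor ((\lnot p5 \to p4) \oplus p2)
⇔ (p2 \land p3 \land \lnot \lnot p3) \lor (\lnot (p2 \land p3) \land \lnot p3) \lor ((\lnot p5 \to p4) \oplus p2)   [expand \oplus]
⇔ (p2 \land p3 \land \lnot \lnot p3) \lor (\lnot (p2 \land p3) \land \lnot p3) \lor ((\lnot p5 \to p4) \land \lnot p2) \lor (\lnot (\lnot p5 \to p4) \land p2)   [expand \oplus]
⇔ (p2 \land p3 \land \lnot \lnot p3) \lor (\lnot (p2 \land p3) \land \lnot p3) \lor ((\lnot \lnot p5 \lor p4) \land \lnot p2) \lor (\lnot (\lnot p5 \to p4) \land p2)   [eliminate \to]
⇔ (p2 \land p3 \land \lnot \lnot p3) \lor (\lnot (p2 \land p3) \land \lnot p3) \lor ((\lnot \lnot p5 \lor p4) \land \lnot p2) \lor (\lnot (\lnot \lnot p5 \lor p4) \land p2)   [eliminate \to]
⇔ (p2 \land p3 \land p3) \lor (\lnot (p2 \land p3) \land \lnot p3) \lor ((\lnot \lnot p5 \lor p4) \land \lnot p2) \lor (\lnot (\lnot \lnot p5 \lor p4) \land p2)   [double negation]
⇔ (p2 \land p3 \land p3) \lor ((\lnot p2 \lor \lnot p3) \land \lnot p3) \lor ((\lnot \lnot p5 \lor p4) \land \lnot p2) \lor (\lnot (\lnot \lnot p5 \lor p4) \land p2)   [De Morgan]
⇔ (p2 \land p3 \land p3) \lor ((\lnot p2 \lor \lnot p3) \land \lnot p3) \lor ((p5 \lor p4) \land \lnot p2) \lor (\lnot (\lnot \lnot p5 \lor p4) \land p2)   [double negation]
⇔ (p2 \land p3 \land p3) \lor ((\lnot p2 \lor \lnot p3) \land \lnot p3) \lor ((p5 \lor p4) \land \lnot p2) \lor (\lnot \lnot \lnot p5 \land \lnot p4 \land p2)   [De Morgan]
⇔ (p2 \land p3 \land p3) \lor ((\lnot p2 \lor \lnot p3) \land \lnot p3) \lor ((p5 \lor p4) \land \lnot p2) \lor (\lnot p5 \land \lnot p4 \land p2)   [double negation]
⇔ (p2 \land p3 \land p3) \lor (\lnot p2 \land \lnot p3) \lor (\lnot p3 \land \lnot p3) \lor (p5 \land \lnot p2) \lor (p4 \land \lnot p2) \lor (\lnot p5 \land \lnot p4 \land p2)   [distribute \land over \lor]
⇔ (p2 \land p3) \lor \lnot p3 \lor (p5 \land \lnot p2) \lor (p4 \land \lnot p2) \lor (\lnot p5 \land \lnot p4 \land p2)   [simplify]

(p2 \land p3) \lor \lnot p3 \lor (p5 \land \lnot p2) \lor (p4 \land \lnot p2) \lor (\lnot p5 \land \lnot p4 \land p2)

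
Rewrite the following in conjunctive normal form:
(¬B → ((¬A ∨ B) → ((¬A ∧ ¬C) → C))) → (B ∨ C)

¬A ∨ B ∨ C

(¬B → ((¬A ∨ B) → ((¬A ∧ ¬C) → C))) → (B ∨ C)
≡ ¬(¬B → ((¬A ∨ B) → ((¬A ∧ ¬C) → C))) ∨ B ∨ C   [eliminate →]
≡ ¬(¬¬B ∨ ((¬A ∨ B) → ((¬A ∧ ¬C) → C))) ∨ B ∨ C   [eliminate →]
≡ ¬(¬¬B ∨ ¬(¬A ∨ B) ∨ ((¬A ∧ ¬C) → C)) ∨ B ∨ C   [eliminate →]
≡ ¬(¬¬B ∨ ¬(¬A ∨ B) ∨ ¬(¬A ∧ ¬C) ∨ C) ∨ B ∨ C   [eliminate →]
≡ (¬¬¬B ∧ ¬¬(¬A ∨ B) ∧ ¬¬(¬A ∧ ¬C) ∧ ¬C) ∨ B ∨ C   [De Morgan]
≡ (¬B ∧ ¬¬(¬A ∨ B) ∧ ¬¬(¬A ∧ ¬C) ∧ ¬C) ∨ B ∨ C   [double negation]
≡ (¬B ∧ (¬A ∨ B) ∧ ¬¬(¬A ∧ ¬C) ∧ ¬C) ∨ B ∨ C   [double negation]
≡ (¬B ∧ (¬A ∨ B) ∧ ¬A ∧ ¬C ∧ ¬C) ∨ B ∨ C   [double negation]
≡ (¬B ∨ B ∨ C) ∧ (¬A ∨ B ∨ B ∨ C) ∧ (¬A ∨ B ∨ C) ∧ (¬C ∨ B ∨ C) ∧ (¬C ∨ B ∨ C)   [distribute ∨ over ∧]
≡ ¬A ∨ B ∨ C   [simplify]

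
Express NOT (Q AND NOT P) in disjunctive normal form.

NOT Q OR P

NOT (Q AND NOT P)
≡ NOT Q OR NOT NOT P   [De Morgan]
≡ NOT Q OR P   [double negation]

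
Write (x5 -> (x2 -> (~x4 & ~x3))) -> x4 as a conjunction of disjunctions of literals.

(x5 -> (x2 -> (~x4 & ~x3))) -> x4
= ~(x5 -> (x2 -> (~x4 & ~x3))) | x4   — eliminate ->
= ~(~x5 | (x2 -> (~x4 & ~x3))) | x4   — eliminate ->
= ~(~x5 | ~x2 | (~x4 & ~x3)) | x4   — eliminate ->
= (~~x5 & ~~x2 & ~(~x4 & ~x3)) | x4   — De Morgan
= (x5 & ~~x2 & ~(~x4 & ~x3)) | x4   — double negation
= (x5 & x2 & ~(~x4 & ~x3)) | x4   — double negation
= (x5 & x2 & (~~x4 | ~~x3)) | x4   — De Morgan
= (x5 & x2 & (x4 | ~~x3)) | x4   — double negation
= (x5 & x2 & (x4 | x3)) | x4   — double negation
= (x5 | x4) & (x2 | x4) & (x4 | x3 | x4)   — distribute | over &
= (x5 | x4) & (x2 | x4) & (x4 | x3)   — simplify

(x5 | x4) & (x2 | x4) & (x4 | x3)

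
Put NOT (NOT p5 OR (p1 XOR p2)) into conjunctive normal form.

p5 AND (NOT p1 OR p2) AND (NOT p2 OR p1)

NOT (NOT p5 OR (p1 XOR p2))
⇔ NOT (NOT p5 OR ((p1 OR p2) AND NOT (p1 AND p2)))   [expand XOR]
⇔ NOT NOT p5 AND NOT ((p1 OR p2) AND NOT (p1 AND p2))   [De Morgan]
⇔ p5 AND NOT ((p1 OR p2) AND NOT (p1 AND p2))   [double negation]
⇔ p5 AND (NOT (p1 OR p2) OR NOT NOT (p1 AND p2))   [De Morgan]
⇔ p5 AND ((NOT p1 AND NOT p2) OR NOT NOT (p1 AND p2))   [De Morgan]
⇔ p5 AND ((NOT p1 AND NOT p2) OR (p1 AND p2))   [double negation]
⇔ p5 AND (NOT p1 OR p1) AND (NOT p1 OR p2) AND (NOT p2 OR p1) AND (NOT p2 OR p2)   [distribute OR over AND]
⇔ p5 AND (NOT p1 OR p2) AND (NOT p2 OR p1)   [simplify]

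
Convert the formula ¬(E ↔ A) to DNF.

(E ∧ ¬A) ∨ (A ∧ ¬E)

¬(E ↔ A)
≡ ¬((E → A) ∧ (A → E))   [eliminate ↔]
≡ ¬((¬E ∨ A) ∧ (A → E))   [eliminate →]
≡ ¬((¬E ∨ A) ∧ (¬A ∨ E))   [eliminate →]
≡ ¬(¬E ∨ A) ∨ ¬(¬A ∨ E)   [De Morgan]
≡ (¬¬E ∧ ¬A) ∨ ¬(¬A ∨ E)   [De Morgan]
≡ (E ∧ ¬A) ∨ ¬(¬A ∨ E)   [double negation]
≡ (E ∧ ¬A) ∨ (¬¬A ∧ ¬E)   [De Morgan]
≡ (E ∧ ¬A) ∨ (A ∧ ¬E)   [double negation]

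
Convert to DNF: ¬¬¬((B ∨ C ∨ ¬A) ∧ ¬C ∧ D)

(¬B ∧ ¬C ∧ A) ∨ C ∨ ¬D

¬¬¬((B ∨ C ∨ ¬A) ∧ ¬C ∧ D)
≡ ¬((B ∨ C ∨ ¬A) ∧ ¬C ∧ D)   [double negation]
≡ ¬(B ∨ C ∨ ¬A) ∨ ¬¬C ∨ ¬D   [De Morgan]
≡ (¬B ∧ ¬C ∧ ¬¬A) ∨ ¬¬C ∨ ¬D   [De Morgan]
≡ (¬B ∧ ¬C ∧ A) ∨ ¬¬C ∨ ¬D   [double negation]
≡ (¬B ∧ ¬C ∧ A) ∨ C ∨ ¬D   [double negation]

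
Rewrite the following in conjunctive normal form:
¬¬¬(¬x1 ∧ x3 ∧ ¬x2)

¬¬¬(¬x1 ∧ x3 ∧ ¬x2)
≡ ¬(¬x1 ∧ x3 ∧ ¬x2)
≡ ¬¬x1 ∨ ¬x3 ∨ ¬¬x2
≡ x1 ∨ ¬x3 ∨ ¬¬x2
≡ x1 ∨ ¬x3 ∨ x2

x1 ∨ ¬x3 ∨ x2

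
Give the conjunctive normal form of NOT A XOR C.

(NOT A OR C) AND (A OR NOT C)

NOT A XOR C
≡ (NOT A OR C) AND NOT (NOT A AND C)   [expand XOR]
≡ (NOT A OR C) AND (NOT NOT A OR NOT C)   [De Morgan]
≡ (NOT A OR C) AND (A OR NOT C)   [double negation]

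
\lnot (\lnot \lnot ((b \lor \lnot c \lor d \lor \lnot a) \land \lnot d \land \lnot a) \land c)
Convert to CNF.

\lnot (\lnot \lnot ((b \lor \lnot c \lor d \lor \lnot a) \land \lnot d \land \lnot a) \land c)
⇔ \lnot \lnot \lnot ((b \lor \lnot c \lor d \lor \lnot a) \land \lnot d \land \lnot a) \lor \lnot c   [De Morgan]
⇔ \lnot ((b \lor \lnot c \lor d \lor \lnot a) \land \lnot d \land \lnot a) \lor \lnot c   [double negation]
⇔ \lnot (b \lor \lnot c \lor d \lor \lnot a) \lor \lnot \lnot d \lor \lnot \lnot a \lor \lnot c   [De Morgan]
⇔ (\lnot b \land \lnot \lnot c \land \lnot d \land \lnot \lnot a) \lor \lnot \lnot d \lor \lnot \lnot a \lor \lnot c   [De Morgan]
⇔ (\lnot b \land c \land \lnot d \land \lnot \lnot a) \lor \lnot \lnot d \lor \lnot \lnot a \lor \lnot c   [double negation]
⇔ (\lnot b \land c \land \lnot d \land a) \lor \lnot \lnot d \lor \lnot \lnot a \lor \lnot c   [double negation]
⇔ (\lnot b \land c \land \lnot d \land a) \lor d \lor \lnot \lnot a \lor \lnot c   [double negation]
⇔ (\lnot b \land c \land \lnot d \land a) \lor d \lor a \lor \lnot c   [double negation]
⇔ (\lnot b \lor d \lor a \lor \lnot c) \land (c \lor d \lor a \lor \lnot c) \land (\lnot d \lor d \lor a \lor \lnot c) \land (a \lor d \lor a \lor \lnot c)   [distribute \lor over \land]
⇔ a \lor d \lor \lnot c   [simplify]

a \lor d \lor \lnot c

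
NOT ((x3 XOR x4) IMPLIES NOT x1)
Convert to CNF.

(x3 OR x4) AND (NOT x3 OR NOT x4) AND x1

NOT ((x3 XOR x4) IMPLIES NOT x1)
⇔ NOT (NOT (x3 XOR x4) OR NOT x1)
⇔ NOT (NOT ((x3 OR x4) AND NOT (x3 AND x4)) OR NOT x1)
⇔ NOT NOT ((x3 OR x4) AND NOT (x3 AND x4)) AND NOT NOT x1
⇔ (x3 OR x4) AND NOT (x3 AND x4) AND NOT NOT x1
⇔ (x3 OR x4) AND (NOT x3 OR NOT x4) AND NOT NOT x1
⇔ (x3 OR x4) AND (NOT x3 OR NOT x4) AND x1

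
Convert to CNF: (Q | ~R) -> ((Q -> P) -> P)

R | Q | P

(Q | ~R) -> ((Q -> P) -> P)
≡ ~(Q | ~R) | ((Q -> P) -> P)   (eliminate ->)
≡ ~(Q | ~R) | ~(Q -> P) | P   (eliminate ->)
≡ ~(Q | ~R) | ~(~Q | P) | P   (eliminate ->)
≡ (~Q & ~~R) | ~(~Q | P) | P   (De Morgan)
≡ (~Q & R) | ~(~Q | P) | P   (double negation)
≡ (~Q & R) | (~~Q & ~P) | P   (De Morgan)
≡ (~Q & R) | (Q & ~P) | P   (double negation)
≡ (~Q | Q | P) & (~Q | ~P | P) & (R | Q | P) & (R | ~P | P)   (distribute | over &)
≡ R | Q | P   (simplify)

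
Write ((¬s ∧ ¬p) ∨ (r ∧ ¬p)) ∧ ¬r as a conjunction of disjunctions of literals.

((¬s ∧ ¬p) ∨ (r ∧ ¬p)) ∧ ¬r
⇔ (¬s ∨ r) ∧ (¬s ∨ ¬p) ∧ (¬p ∨ r) ∧ (¬p ∨ ¬p) ∧ ¬r   (distribute ∨ over ∧)
⇔ (¬s ∨ r) ∧ ¬p ∧ ¬r   (simplify)

(¬s ∨ r) ∧ ¬p ∧ ¬r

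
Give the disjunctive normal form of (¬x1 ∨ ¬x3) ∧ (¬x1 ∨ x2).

¬x1 ∨ ¬x3 ∧ x2

(¬x1 ∨ ¬x3) ∧ (¬x1 ∨ x2)
⇔ ¬x1 ∧ ¬x1 ∨ ¬x1 ∧ x2 ∨ ¬x3 ∧ ¬x1 ∨ ¬x3 ∧ x2   — distribute ∧ over ∨
⇔ ¬x1 ∨ ¬x3 ∧ x2   — simplify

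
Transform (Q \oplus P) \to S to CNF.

(\lnot Q \lor P \lor S) \land (\lnot P \lor Q \lor S)

(Q \oplus P) \to S
≡ \lnot (Q \oplus P) \lor S   [eliminate \to]
≡ \lnot ((Q \lor P) \land \lnot (Q \land P)) \lor S   [expand \oplus]
≡ \lnot (Q \lor P) \lor \lnot \lnot (Q \land P) \lor S   [De Morgan]
≡ (\lnot Q \land \lnot P) \lor \lnot \lnot (Q \land P) \lor S   [De Morgan]
≡ (\lnot Q \land \lnot P) \lor (Q \land P) \lor S   [double negation]
≡ (\lnot Q \lor Q \lor S) \land (\lnot Q \lor P \lor S) \land (\lnot P \lor Q \lor S) \land (\lnot P \lor P \lor S)   [distribute \lor over \land]
≡ (\lnot Q \lor P \lor S) \land (\lnot P \lor Q \lor S)   [simplify]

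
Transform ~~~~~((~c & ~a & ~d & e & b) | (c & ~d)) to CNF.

~~~~~((~c & ~a & ~d & e & b) | (c & ~d))
⇔ ~~~((~c & ~a & ~d & e & b) | (c & ~d))   (double negation)
⇔ ~((~c & ~a & ~d & e & b) | (c & ~d))   (double negation)
⇔ ~(~c & ~a & ~d & e & b) & ~(c & ~d)   (De Morgan)
⇔ (~~c | ~~a | ~~d | ~e | ~b) & ~(c & ~d)   (De Morgan)
⇔ (c | ~~a | ~~d | ~e | ~b) & ~(c & ~d)   (double negation)
⇔ (c | a | ~~d | ~e | ~b) & ~(c & ~d)   (double negation)
⇔ (c | a | d | ~e | ~b) & ~(c & ~d)   (double negation)
⇔ (c | a | d | ~e | ~b) & (~c | ~~d)   (De Morgan)
⇔ (c | a | d | ~e | ~b) & (~c | d)   (double negation)

(c | a | d | ~e | ~b) & (~c | d)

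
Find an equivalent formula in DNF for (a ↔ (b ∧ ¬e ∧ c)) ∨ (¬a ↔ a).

(¬a ∧ ¬b) ∨ (¬a ∧ e) ∨ (¬a ∧ ¬c) ∨ (b ∧ ¬e ∧ c ∧ a)

(a ↔ (b ∧ ¬e ∧ c)) ∨ (¬a ↔ a)
= ((a → (b ∧ ¬e ∧ c)) ∧ ((b ∧ ¬e ∧ c) → a)) ∨ (¬a ↔ a)   [eliminate ↔]
= ((¬a ∨ (b ∧ ¬e ∧ c)) ∧ ((b ∧ ¬e ∧ c) → a)) ∨ (¬a ↔ a)   [eliminate →]
= ((¬a ∨ (b ∧ ¬e ∧ c)) ∧ (¬(b ∧ ¬e ∧ c) ∨ a)) ∨ (¬a ↔ a)   [eliminate →]
= ((¬a ∨ (b ∧ ¬e ∧ c)) ∧ (¬(b ∧ ¬e ∧ c) ∨ a)) ∨ ((¬a → a) ∧ (a → ¬a))   [eliminate ↔]
= ((¬a ∨ (b ∧ ¬e ∧ c)) ∧ (¬(b ∧ ¬e ∧ c) ∨ a)) ∨ ((¬¬a ∨ a) ∧ (a → ¬a))   [eliminate →]
= ((¬a ∨ (b ∧ ¬e ∧ c)) ∧ (¬(b ∧ ¬e ∧ c) ∨ a)) ∨ ((¬¬a ∨ a) ∧ (¬a ∨ ¬a))   [eliminate →]
= ((¬a ∨ (b ∧ ¬e ∧ c)) ∧ (¬b ∨ ¬¬e ∨ ¬c ∨ a)) ∨ ((¬¬a ∨ a) ∧ (¬a ∨ ¬a))   [De Morgan]
= ((¬a ∨ (b ∧ ¬e ∧ c)) ∧ (¬b ∨ e ∨ ¬c ∨ a)) ∨ ((¬¬a ∨ a) ∧ (¬a ∨ ¬a))   [double negation]
= ((¬a ∨ (b ∧ ¬e ∧ c)) ∧ (¬b ∨ e ∨ ¬c ∨ a)) ∨ ((a ∨ a) ∧ (¬a ∨ ¬a))   [double negation]
= (¬a ∧ ¬b) ∨ (¬a ∧ e) ∨ (¬a ∧ ¬c) ∨ (¬a ∧ a) ∨ (b ∧ ¬e ∧ c ∧ ¬b) ∨ (b ∧ ¬e ∧ c ∧ e) ∨ (b ∧ ¬e ∧ c ∧ ¬c) ∨ (b ∧ ¬e ∧ c ∧ a) ∨ (a ∧ ¬a) ∨ (a ∧ ¬a) ∨ (a ∧ ¬a) ∨ (a ∧ ¬a)   [distribute ∧ over ∨]
= (¬a ∧ ¬b) ∨ (¬a ∧ e) ∨ (¬a ∧ ¬c) ∨ (b ∧ ¬e ∧ c ∧ a)   [simplify]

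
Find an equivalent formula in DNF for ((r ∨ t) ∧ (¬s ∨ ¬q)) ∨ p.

((r ∨ t) ∧ (¬s ∨ ¬q)) ∨ p
≡ (r ∧ ¬s) ∨ (r ∧ ¬q) ∨ (t ∧ ¬s) ∨ (t ∧ ¬q) ∨ p   [distribute ∧ over ∨]

(r ∧ ¬s) ∨ (r ∧ ¬q) ∨ (t ∧ ¬s) ∨ (t ∧ ¬q) ∨ p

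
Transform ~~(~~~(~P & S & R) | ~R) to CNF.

P | ~S | ~R

~~(~~~(~P & S & R) | ~R)
⇔ ~~~(~P & S & R) | ~R   [double negation]
⇔ ~(~P & S & R) | ~R   [double negation]
⇔ ~~P | ~S | ~R | ~R   [De Morgan]
⇔ P | ~S | ~R | ~R   [double negation]
⇔ P | ~S | ~R   [simplify]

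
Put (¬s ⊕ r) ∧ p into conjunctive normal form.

(¬s ∨ r) ∧ (s ∨ ¬r) ∧ p

(¬s ⊕ r) ∧ p
≡ (¬s ∨ r) ∧ ¬(¬s ∧ r) ∧ p   [expand ⊕]
≡ (¬s ∨ r) ∧ (¬¬s ∨ ¬r) ∧ p   [De Morgan]
≡ (¬s ∨ r) ∧ (s ∨ ¬r) ∧ p   [double negation]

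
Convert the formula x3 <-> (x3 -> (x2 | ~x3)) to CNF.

(~x3 | x2) & x3

x3 <-> (x3 -> (x2 | ~x3))
≡ (x3 -> (x3 -> (x2 | ~x3))) & ((x3 -> (x2 | ~x3)) -> x3)   (eliminate <->)
≡ (~x3 | (x3 -> (x2 | ~x3))) & ((x3 -> (x2 | ~x3)) -> x3)   (eliminate ->)
≡ (~x3 | ~x3 | x2 | ~x3) & ((x3 -> (x2 | ~x3)) -> x3)   (eliminate ->)
≡ (~x3 | ~x3 | x2 | ~x3) & (~(x3 -> (x2 | ~x3)) | x3)   (eliminate ->)
≡ (~x3 | ~x3 | x2 | ~x3) & (~(~x3 | x2 | ~x3) | x3)   (eliminate ->)
≡ (~x3 | ~x3 | x2 | ~x3) & ((~~x3 & ~x2 & ~~x3) | x3)   (De Morgan)
≡ (~x3 | ~x3 | x2 | ~x3) & ((x3 & ~x2 & ~~x3) | x3)   (double negation)
≡ (~x3 | ~x3 | x2 | ~x3) & ((x3 & ~x2 & x3) | x3)   (double negation)
≡ (~x3 | ~x3 | x2 | ~x3) & (x3 | x3) & (~x2 | x3) & (x3 | x3)   (distribute | over &)
≡ (~x3 | x2) & x3   (simplify)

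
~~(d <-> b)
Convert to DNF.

(~d & ~b) | (b & d)

~~(d <-> b)
⇔ ~~((d -> b) & (b -> d))   [eliminate <->]
⇔ ~~((~d | b) & (b -> d))   [eliminate ->]
⇔ ~~((~d | b) & (~b | d))   [eliminate ->]
⇔ (~d | b) & (~b | d)   [double negation]
⇔ (~d & ~b) | (~d & d) | (b & ~b) | (b & d)   [distribute & over |]
⇔ (~d & ~b) | (b & d)   [simplify]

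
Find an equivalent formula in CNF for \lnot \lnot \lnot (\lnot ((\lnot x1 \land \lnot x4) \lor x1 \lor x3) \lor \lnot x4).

(\lnot x4 \lor x1 \lor x3) \land x4

\lnot \lnot \lnot (\lnot ((\lnot x1 \land \lnot x4) \lor x1 \lor x3) \lor \lnot x4)
≡ \lnot (\lnot ((\lnot x1 \land \lnot x4) \lor x1 \lor x3) \lor \lnot x4)   — double negation
≡ \lnot \lnot ((\lnot x1 \land \lnot x4) \lor x1 \lor x3) \land \lnot \lnot x4   — De Morgan
≡ ((\lnot x1 \land \lnot x4) \lor x1 \lor x3) \land \lnot \lnot x4   — double negation
≡ ((\lnot x1 \land \lnot x4) \lor x1 \lor x3) \land x4   — double negation
≡ (\lnot x1 \lor x1 \lor x3) \land (\lnot x4 \lor x1 \lor x3) \land x4   — distribute \lor over \land
≡ (\lnot x4 \lor x1 \lor x3) \land x4   — simplify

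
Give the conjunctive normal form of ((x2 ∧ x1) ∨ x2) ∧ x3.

((x2 ∧ x1) ∨ x2) ∧ x3
≡ (x2 ∨ x2) ∧ (x1 ∨ x2) ∧ x3   [distribute ∨ over ∧]
≡ x2 ∧ x3   [simplify]

x2 ∧ x3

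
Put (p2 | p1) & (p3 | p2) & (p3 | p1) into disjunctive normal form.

(p2 & p3) | (p2 & p1) | (p1 & p3)

(p2 | p1) & (p3 | p2) & (p3 | p1)
= (p2 & p3 & p3) | (p2 & p3 & p1) | (p2 & p2 & p3) | (p2 & p2 & p1) | (p1 & p3 & p3) | (p1 & p3 & p1) | (p1 & p2 & p3) | (p1 & p2 & p1)   — distribute & over |
= (p2 & p3) | (p2 & p1) | (p1 & p3)   — simplify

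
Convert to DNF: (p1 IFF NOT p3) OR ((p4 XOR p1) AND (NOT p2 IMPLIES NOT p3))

(p1 IFF NOT p3) OR ((p4 XOR p1) AND (NOT p2 IMPLIES NOT p3))
≡ ((p1 IMPLIES NOT p3) AND (NOT p3 IMPLIES p1)) OR ((p4 XOR p1) AND (NOT p2 IMPLIES NOT p3))
≡ ((NOT p1 OR NOT p3) AND (NOT p3 IMPLIES p1)) OR ((p4 XOR p1) AND (NOT p2 IMPLIES NOT p3))
≡ ((NOT p1 OR NOT p3) AND (NOT NOT p3 OR p1)) OR ((p4 XOR p1) AND (NOT p2 IMPLIES NOT p3))
≡ ((NOT p1 OR NOT p3) AND (NOT NOT p3 OR p1)) OR (((p4 AND NOT p1) OR (NOT p4 AND p1)) AND (NOT p2 IMPLIES NOT p3))
≡ ((NOT p1 OR NOT p3) AND (NOT NOT p3 OR p1)) OR (((p4 AND NOT p1) OR (NOT p4 AND p1)) AND (NOT NOT p2 OR NOT p3))
≡ ((NOT p1 OR NOT p3) AND (p3 OR p1)) OR (((p4 AND NOT p1) OR (NOT p4 AND p1)) AND (NOT NOT p2 OR NOT p3))
≡ ((NOT p1 OR NOT p3) AND (p3 OR p1)) OR (((p4 AND NOT p1) OR (NOT p4 AND p1)) AND (p2 OR NOT p3))
≡ (NOT p1 AND p3) OR (NOT p1 AND p1) OR (NOT p3 AND p3) OR (NOT p3 AND p1) OR (p4 AND NOT p1 AND p2) OR (p4 AND NOT p1 AND NOT p3) OR (NOT p4 AND p1 AND p2) OR (NOT p4 AND p1 AND NOT p3)
≡ (NOT p1 AND p3) OR (NOT p3 AND p1) OR (p4 AND NOT p1 AND p2) OR (p4 AND NOT p1 AND NOT p3) OR (NOT p4 AND p1 AND p2)

(NOT p1 AND p3) OR (NOT p3 AND p1) OR (p4 AND NOT p1 AND p2) OR (p4 AND NOT p1 AND NOT p3) OR (NOT p4 AND p1 AND p2)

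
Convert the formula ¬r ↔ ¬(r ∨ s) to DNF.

r ∨ ¬r ∧ ¬s

¬r ↔ ¬(r ∨ s)
⇔ (¬r → ¬(r ∨ s)) ∧ (¬(r ∨ s) → ¬r)   — eliminate ↔
⇔ (¬¬r ∨ ¬(r ∨ s)) ∧ (¬(r ∨ s) → ¬r)   — eliminate →
⇔ (¬¬r ∨ ¬(r ∨ s)) ∧ (¬¬(r ∨ s) ∨ ¬r)   — eliminate →
⇔ (r ∨ ¬(r ∨ s)) ∧ (¬¬(r ∨ s) ∨ ¬r)   — double negation
⇔ (r ∨ ¬r ∧ ¬s) ∧ (¬¬(r ∨ s) ∨ ¬r)   — De Morgan
⇔ (r ∨ ¬r ∧ ¬s) ∧ (r ∨ s ∨ ¬r)   — double negation
⇔ r ∧ r ∨ r ∧ s ∨ r ∧ ¬r ∨ ¬r ∧ ¬s ∧ r ∨ ¬r ∧ ¬s ∧ s ∨ ¬r ∧ ¬s ∧ ¬r   — distribute ∧ over ∨
⇔ r ∨ ¬r ∧ ¬s   — simplify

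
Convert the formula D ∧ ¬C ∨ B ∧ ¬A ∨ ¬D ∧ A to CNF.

(D ∨ B ∨ A) ∧ (¬C ∨ B ∨ ¬D) ∧ (¬C ∨ B ∨ A) ∧ (¬C ∨ ¬A ∨ ¬D)

D ∧ ¬C ∨ B ∧ ¬A ∨ ¬D ∧ A
≡ (D ∨ B ∨ ¬D) ∧ (D ∨ B ∨ A) ∧ (D ∨ ¬A ∨ ¬D) ∧ (D ∨ ¬A ∨ A) ∧ (¬C ∨ B ∨ ¬D) ∧ (¬C ∨ B ∨ A) ∧ (¬C ∨ ¬A ∨ ¬D) ∧ (¬C ∨ ¬A ∨ A)
≡ (D ∨ B ∨ A) ∧ (¬C ∨ B ∨ ¬D) ∧ (¬C ∨ B ∨ A) ∧ (¬C ∨ ¬A ∨ ¬D)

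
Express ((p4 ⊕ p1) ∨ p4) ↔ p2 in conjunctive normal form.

(¬p1 ∨ p4 ∨ p2) ∧ (¬p4 ∨ p2) ∧ (¬p2 ∨ p4 ∨ p1)

((p4 ⊕ p1) ∨ p4) ↔ p2
≡ (((p4 ⊕ p1) ∨ p4) → p2) ∧ (p2 → ((p4 ⊕ p1) ∨ p4))   — eliminate ↔
≡ (¬((p4 ⊕ p1) ∨ p4) ∨ p2) ∧ (p2 → ((p4 ⊕ p1) ∨ p4))   — eliminate →
≡ (¬(((p4 ∨ p1) ∧ ¬(p4 ∧ p1)) ∨ p4) ∨ p2) ∧ (p2 → ((p4 ⊕ p1) ∨ p4))   — expand ⊕
≡ (¬(((p4 ∨ p1) ∧ ¬(p4 ∧ p1)) ∨ p4) ∨ p2) ∧ (¬p2 ∨ (p4 ⊕ p1) ∨ p4)   — eliminate →
≡ (¬(((p4 ∨ p1) ∧ ¬(p4 ∧ p1)) ∨ p4) ∨ p2) ∧ (¬p2 ∨ ((p4 ∨ p1) ∧ ¬(p4 ∧ p1)) ∨ p4)   — expand ⊕
≡ ((¬((p4 ∨ p1) ∧ ¬(p4 ∧ p1)) ∧ ¬p4) ∨ p2) ∧ (¬p2 ∨ ((p4 ∨ p1) ∧ ¬(p4 ∧ p1)) ∨ p4)   — De Morgan
≡ (((¬(p4 ∨ p1) ∨ ¬¬(p4 ∧ p1)) ∧ ¬p4) ∨ p2) ∧ (¬p2 ∨ ((p4 ∨ p1) ∧ ¬(p4 ∧ p1)) ∨ p4)   — De Morgan
≡ ((((¬p4 ∧ ¬p1) ∨ ¬¬(p4 ∧ p1)) ∧ ¬p4) ∨ p2) ∧ (¬p2 ∨ ((p4 ∨ p1) ∧ ¬(p4 ∧ p1)) ∨ p4)   — De Morgan
≡ ((((¬p4 ∧ ¬p1) ∨ (p4 ∧ p1)) ∧ ¬p4) ∨ p2) ∧ (¬p2 ∨ ((p4 ∨ p1) ∧ ¬(p4 ∧ p1)) ∨ p4)   — double negation
≡ ((((¬p4 ∧ ¬p1) ∨ (p4 ∧ p1)) ∧ ¬p4) ∨ p2) ∧ (¬p2 ∨ ((p4 ∨ p1) ∧ (¬p4 ∨ ¬p1)) ∨ p4)   — De Morgan
≡ (¬p4 ∨ p4 ∨ p2) ∧ (¬p4 ∨ p1 ∨ p2) ∧ (¬p1 ∨ p4 ∨ p2) ∧ (¬p1 ∨ p1 ∨ p2) ∧ (¬p4 ∨ p2) ∧ (¬p2 ∨ p4 ∨ p1 ∨ p4) ∧ (¬p2 ∨ ¬p4 ∨ ¬p1 ∨ p4)   — distribute ∨ over ∧
≡ (¬p1 ∨ p4 ∨ p2) ∧ (¬p4 ∨ p2) ∧ (¬p2 ∨ p4 ∨ p1)   — simplify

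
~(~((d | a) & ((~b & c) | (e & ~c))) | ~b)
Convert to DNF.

~(~((d | a) & ((~b & c) | (e & ~c))) | ~b)
≡ ~~((d | a) & ((~b & c) | (e & ~c))) & ~~b   (De Morgan)
≡ (d | a) & ((~b & c) | (e & ~c)) & ~~b   (double negation)
≡ (d | a) & ((~b & c) | (e & ~c)) & b   (double negation)
≡ (d & ~b & c & b) | (d & e & ~c & b) | (a & ~b & c & b) | (a & e & ~c & b)   (distribute & over |)
≡ (d & e & ~c & b) | (a & e & ~c & b)   (simplify)

(d & e & ~c & b) | (a & e & ~c & b)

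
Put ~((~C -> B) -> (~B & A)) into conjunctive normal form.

~((~C -> B) -> (~B & A))
= ~(~(~C -> B) | (~B & A))   [eliminate ->]
= ~(~(~~C | B) | (~B & A))   [eliminate ->]
= ~~(~~C | B) & ~(~B & A)   [De Morgan]
= (~~C | B) & ~(~B & A)   [double negation]
= (C | B) & ~(~B & A)   [double negation]
= (C | B) & (~~B | ~A)   [De Morgan]
= (C | B) & (B | ~A)   [double negation]

(C | B) & (B | ~A)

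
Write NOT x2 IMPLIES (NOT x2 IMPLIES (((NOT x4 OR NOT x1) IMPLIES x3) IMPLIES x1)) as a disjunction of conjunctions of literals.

NOT x2 IMPLIES (NOT x2 IMPLIES (((NOT x4 OR NOT x1) IMPLIES x3) IMPLIES x1))
⇔ NOT NOT x2 OR (NOT x2 IMPLIES (((NOT x4 OR NOT x1) IMPLIES x3) IMPLIES x1))   [eliminate IMPLIES]
⇔ NOT NOT x2 OR NOT NOT x2 OR (((NOT x4 OR NOT x1) IMPLIES x3) IMPLIES x1)   [eliminate IMPLIES]
⇔ NOT NOT x2 OR NOT NOT x2 OR NOT ((NOT x4 OR NOT x1) IMPLIES x3) OR x1   [eliminate IMPLIES]
⇔ NOT NOT x2 OR NOT NOT x2 OR NOT (NOT (NOT x4 OR NOT x1) OR x3) OR x1   [eliminate IMPLIES]
⇔ x2 OR NOT NOT x2 OR NOT (NOT (NOT x4 OR NOT x1) OR x3) OR x1   [double negation]
⇔ x2 OR x2 OR NOT (NOT (NOT x4 OR NOT x1) OR x3) OR x1   [double negation]
⇔ x2 OR x2 OR (NOT NOT (NOT x4 OR NOT x1) AND NOT x3) OR x1   [De Morgan]
⇔ x2 OR x2 OR ((NOT x4 OR NOT x1) AND NOT x3) OR x1   [double negation]
⇔ x2 OR x2 OR (NOT x4 AND NOT x3) OR (NOT x1 AND NOT x3) OR x1   [distribute AND over OR]
⇔ x2 OR (NOT x4 AND NOT x3) OR (NOT x1 AND NOT x3) OR x1   [simplify]

x2 OR (NOT x4 AND NOT x3) OR (NOT x1 AND NOT x3) OR x1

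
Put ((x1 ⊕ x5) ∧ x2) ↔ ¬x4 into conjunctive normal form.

((x1 ⊕ x5) ∧ x2) ↔ ¬x4
≡ (((x1 ⊕ x5) ∧ x2) → ¬x4) ∧ (¬x4 → ((x1 ⊕ x5) ∧ x2))   [eliminate ↔]
≡ (¬((x1 ⊕ x5) ∧ x2) ∨ ¬x4) ∧ (¬x4 → ((x1 ⊕ x5) ∧ x2))   [eliminate →]
≡ (¬((x1 ∨ x5) ∧ ¬(x1 ∧ x5) ∧ x2) ∨ ¬x4) ∧ (¬x4 → ((x1 ⊕ x5) ∧ x2))   [expand ⊕]
≡ (¬((x1 ∨ x5) ∧ ¬(x1 ∧ x5) ∧ x2) ∨ ¬x4) ∧ (¬¬x4 ∨ ((x1 ⊕ x5) ∧ x2))   [eliminate →]
≡ (¬((x1 ∨ x5) ∧ ¬(x1 ∧ x5) ∧ x2) ∨ ¬x4) ∧ (¬¬x4 ∨ ((x1 ∨ x5) ∧ ¬(x1 ∧ x5) ∧ x2))   [expand ⊕]
≡ (¬(x1 ∨ x5) ∨ ¬¬(x1 ∧ x5) ∨ ¬x2 ∨ ¬x4) ∧ (¬¬x4 ∨ ((x1 ∨ x5) ∧ ¬(x1 ∧ x5) ∧ x2))   [De Morgan]
≡ ((¬x1 ∧ ¬x5) ∨ ¬¬(x1 ∧ x5) ∨ ¬x2 ∨ ¬x4) ∧ (¬¬x4 ∨ ((x1 ∨ x5) ∧ ¬(x1 ∧ x5) ∧ x2))   [De Morgan]
≡ ((¬x1 ∧ ¬x5) ∨ (x1 ∧ x5) ∨ ¬x2 ∨ ¬x4) ∧ (¬¬x4 ∨ ((x1 ∨ x5) ∧ ¬(x1 ∧ x5) ∧ x2))   [double negation]
≡ ((¬x1 ∧ ¬x5) ∨ (x1 ∧ x5) ∨ ¬x2 ∨ ¬x4) ∧ (x4 ∨ ((x1 ∨ x5) ∧ ¬(x1 ∧ x5) ∧ x2))   [double negation]
≡ ((¬x1 ∧ ¬x5) ∨ (x1 ∧ x5) ∨ ¬x2 ∨ ¬x4) ∧ (x4 ∨ ((x1 ∨ x5) ∧ (¬x1 ∨ ¬x5) ∧ x2))   [De Morgan]
≡ (¬x1 ∨ x1 ∨ ¬x2 ∨ ¬x4) ∧ (¬x1 ∨ x5 ∨ ¬x2 ∨ ¬x4) ∧ (¬x5 ∨ x1 ∨ ¬x2 ∨ ¬x4) ∧ (¬x5 ∨ x5 ∨ ¬x2 ∨ ¬x4) ∧ (x4 ∨ x1 ∨ x5) ∧ (x4 ∨ ¬x1 ∨ ¬x5) ∧ (x4 ∨ x2)   [distribute ∨ over ∧]
≡ (¬x1 ∨ x5 ∨ ¬x2 ∨ ¬x4) ∧ (¬x5 ∨ x1 ∨ ¬x2 ∨ ¬x4) ∧ (x4 ∨ x1 ∨ x5) ∧ (x4 ∨ ¬x1 ∨ ¬x5) ∧ (x4 ∨ x2)   [simplify]

(¬x1 ∨ x5 ∨ ¬x2 ∨ ¬x4) ∧ (¬x5 ∨ x1 ∨ ¬x2 ∨ ¬x4) ∧ (x4 ∨ x1 ∨ x5) ∧ (x4 ∨ ¬x1 ∨ ¬x5) ∧ (x4 ∨ x2)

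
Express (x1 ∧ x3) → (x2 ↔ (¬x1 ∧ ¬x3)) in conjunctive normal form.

¬x1 ∨ ¬x3 ∨ ¬x2

(x1 ∧ x3) → (x2 ↔ (¬x1 ∧ ¬x3))
⇔ ¬(x1 ∧ x3) ∨ (x2 ↔ (¬x1 ∧ ¬x3))
⇔ ¬(x1 ∧ x3) ∨ ((x2 → (¬x1 ∧ ¬x3)) ∧ ((¬x1 ∧ ¬x3) → x2))
⇔ ¬(x1 ∧ x3) ∨ ((¬x2 ∨ (¬x1 ∧ ¬x3)) ∧ ((¬x1 ∧ ¬x3) → x2))
⇔ ¬(x1 ∧ x3) ∨ ((¬x2 ∨ (¬x1 ∧ ¬x3)) ∧ (¬(¬x1 ∧ ¬x3) ∨ x2))
⇔ ¬x1 ∨ ¬x3 ∨ ((¬x2 ∨ (¬x1 ∧ ¬x3)) ∧ (¬(¬x1 ∧ ¬x3) ∨ x2))
⇔ ¬x1 ∨ ¬x3 ∨ ((¬x2 ∨ (¬x1 ∧ ¬x3)) ∧ (¬¬x1 ∨ ¬¬x3 ∨ x2))
⇔ ¬x1 ∨ ¬x3 ∨ ((¬x2 ∨ (¬x1 ∧ ¬x3)) ∧ (x1 ∨ ¬¬x3 ∨ x2))
⇔ ¬x1 ∨ ¬x3 ∨ ((¬x2 ∨ (¬x1 ∧ ¬x3)) ∧ (x1 ∨ x3 ∨ x2))
⇔ (¬x1 ∨ ¬x3 ∨ ¬x2 ∨ ¬x1) ∧ (¬x1 ∨ ¬x3 ∨ ¬x2 ∨ ¬x3) ∧ (¬x1 ∨ ¬x3 ∨ x1 ∨ x3 ∨ x2)
⇔ ¬x1 ∨ ¬x3 ∨ ¬x2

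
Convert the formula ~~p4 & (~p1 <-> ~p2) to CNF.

p4 & (p1 | ~p2) & (p2 | ~p1)

~~p4 & (~p1 <-> ~p2)
≡ ~~p4 & (~p1 -> ~p2) & (~p2 -> ~p1)   — eliminate <->
≡ ~~p4 & (~~p1 | ~p2) & (~p2 -> ~p1)   — eliminate ->
≡ ~~p4 & (~~p1 | ~p2) & (~~p2 | ~p1)   — eliminate ->
≡ p4 & (~~p1 | ~p2) & (~~p2 | ~p1)   — double negation
≡ p4 & (p1 | ~p2) & (~~p2 | ~p1)   — double negation
≡ p4 & (p1 | ~p2) & (p2 | ~p1)   — double negation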